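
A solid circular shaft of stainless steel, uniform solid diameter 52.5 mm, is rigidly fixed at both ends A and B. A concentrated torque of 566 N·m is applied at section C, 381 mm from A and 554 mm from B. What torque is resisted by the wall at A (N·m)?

335 N·m

With uniform GJ and both ends fixed, compatibility θ_AC = θ_CB gives T_A·a = T_B·b, together with T_A + T_B = T₀.
T_A = T₀·b/(a+b) = 566.0·554/935.0 = 335.4 N·m; T_B = 230.6 N·m.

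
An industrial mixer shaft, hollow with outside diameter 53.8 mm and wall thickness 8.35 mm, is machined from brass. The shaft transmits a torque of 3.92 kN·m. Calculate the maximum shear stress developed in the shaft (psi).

J = π(d_o⁴ − d_i⁴)/32 = π(0.0538⁴ − 0.0371⁴)/32 = 6.365×10^-7 m⁴.
τ_max = T·r/J = 3920 × 0.0269 / 6.365×10^-7 = 1.657×10^8 Pa.

24000 psi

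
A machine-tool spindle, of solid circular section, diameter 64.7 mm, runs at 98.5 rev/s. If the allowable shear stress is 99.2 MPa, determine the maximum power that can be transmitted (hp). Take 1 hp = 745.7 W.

4380 hp

J = πd⁴/32 = π(0.0647)⁴/32 = 1.720×10^-6 m⁴.
T_max = τ_allow·J/r = 9.92×10^7 × 1.720×10^-6 / 0.0324 = 5275 N·m.
ω = 2π·98.5 = 618.9 rad/s, so P_max = T_max·ω = 3.265×10^6 W.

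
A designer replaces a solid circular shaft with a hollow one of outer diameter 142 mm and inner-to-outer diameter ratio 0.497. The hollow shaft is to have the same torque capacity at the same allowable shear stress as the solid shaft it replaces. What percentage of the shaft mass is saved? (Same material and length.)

21.5 %

Equal τ_max and T ⇒ the solid shaft needs d_s³ = d_o³(1−k⁴), so d_s = 142·(1−0.497⁴)^(1/3) = 139.1 mm.
Area ratio A_h/A_s = d_o²(1−k²)/d_s² = (1−k²)/(1−k⁴)^(2/3) = 0.7853.
Mass saving = 1 − 0.7853 = 21.5 %.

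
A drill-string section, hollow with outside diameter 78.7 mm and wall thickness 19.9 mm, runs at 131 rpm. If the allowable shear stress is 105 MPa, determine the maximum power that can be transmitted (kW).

J = π(d_o⁴ − d_i⁴)/32 = π(0.0787⁴ − 0.0389⁴)/32 = 3.541×10^-6 m⁴.
T_max = τ_allow·J/r = 1.05×10^8 × 3.541×10^-6 / 0.0394 = 9450 N·m.
ω = 2π·131/60 = 13.72 rad/s, so P_max = T_max·ω = 1.296×10^5 W.

130 kW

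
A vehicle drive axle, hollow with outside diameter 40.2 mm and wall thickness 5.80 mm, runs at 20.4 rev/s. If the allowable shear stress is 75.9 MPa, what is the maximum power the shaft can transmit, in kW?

J = π(d_o⁴ − d_i⁴)/32 = π(0.0402⁴ − 0.0286⁴)/32 = 1.907×10^-7 m⁴.
T_max = τ_allow·J/r = 7.59×10^7 × 1.907×10^-7 / 0.0201 = 720.1 N·m.
ω = 2π·20.4 = 128.2 rad/s, so P_max = T_max·ω = 9.230×10^4 W.

92.3 kW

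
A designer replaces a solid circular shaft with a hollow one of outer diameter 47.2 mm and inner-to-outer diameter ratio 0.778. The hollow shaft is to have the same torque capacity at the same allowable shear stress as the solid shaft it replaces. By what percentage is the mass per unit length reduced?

Equal τ_max and T ⇒ the solid shaft needs d_s³ = d_o³(1−k⁴), so d_s = 47.2·(1−0.778⁴)^(1/3) = 40.54 mm.
Area ratio A_h/A_s = d_o²(1−k²)/d_s² = (1−k²)/(1−k⁴)^(2/3) = 0.5350.
Mass saving = 1 − 0.5350 = 46.5 %.

46.5 %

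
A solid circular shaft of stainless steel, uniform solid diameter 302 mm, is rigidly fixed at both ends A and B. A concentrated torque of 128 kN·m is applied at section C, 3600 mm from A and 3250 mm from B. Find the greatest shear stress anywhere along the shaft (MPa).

12.4 MPa

With uniform GJ and both ends fixed, compatibility θ_AC = θ_CB gives T_A·a = T_B·b, together with T_A + T_B = T₀.
T_A = T₀·b/(a+b) = 128000·3250/6850 = 60730 N·m; T_B = 67270 N·m.
τ in each portion: τ_AC = 1.12×10^7 Pa, τ_CB = 1.24×10^7 Pa; maximum is in CB.
τ_max = T_CB·r/J = 67270·0.151/8.17×10^-4 = 1.244×10^7 Pa.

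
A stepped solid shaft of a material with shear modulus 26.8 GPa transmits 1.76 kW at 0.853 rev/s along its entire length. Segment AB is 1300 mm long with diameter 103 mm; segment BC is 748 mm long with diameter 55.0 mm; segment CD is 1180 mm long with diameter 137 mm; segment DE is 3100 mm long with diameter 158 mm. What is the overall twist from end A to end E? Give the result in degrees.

0.727°

ω = 2π·0.853 = 5.360 rad/s, so T = P/ω = 1.76×10³ / 5.360 = 328.4 N·m.
J_AB = π(0.103)⁴/32 = 1.10×10^-5 m⁴; J_BC = π(0.0550)⁴/32 = 8.98×10^-7 m⁴; J_CD = π(0.137)⁴/32 = 3.46×10^-5 m⁴; J_DE = π(0.158)⁴/32 = 6.12×10^-5 m⁴.
θ = (T/G)·Σ L_i/J_i = (328.4/26.8×10⁹)·(1.30/1.10×10^-5 + 0.748/8.98×10^-7 + 1.18/3.46×10^-5 + 3.10/6.12×10^-5) = 0.01268 rad.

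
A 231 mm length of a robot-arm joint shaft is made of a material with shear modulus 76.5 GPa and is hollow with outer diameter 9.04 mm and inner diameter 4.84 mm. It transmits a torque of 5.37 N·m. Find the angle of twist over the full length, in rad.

J = π(d_o⁴ − d_i⁴)/32 = π(0.00904⁴ − 0.00484⁴)/32 = 6.018×10^-10 m⁴.
θ = T·L/(G·J) = 5.370 × 0.231 / (76.5×10⁹ × 6.018×10^-10) = 0.02695 rad.

0.0269 rad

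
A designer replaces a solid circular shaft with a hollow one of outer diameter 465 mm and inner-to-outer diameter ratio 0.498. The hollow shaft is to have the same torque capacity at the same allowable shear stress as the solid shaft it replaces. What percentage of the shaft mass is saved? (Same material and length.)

21.5 %

Equal τ_max and T ⇒ the solid shaft needs d_s³ = d_o³(1−k⁴), so d_s = 465·(1−0.498⁴)^(1/3) = 455.3 mm.
Area ratio A_h/A_s = d_o²(1−k²)/d_s² = (1−k²)/(1−k⁴)^(2/3) = 0.7845.
Mass saving = 1 − 0.7845 = 21.5 %.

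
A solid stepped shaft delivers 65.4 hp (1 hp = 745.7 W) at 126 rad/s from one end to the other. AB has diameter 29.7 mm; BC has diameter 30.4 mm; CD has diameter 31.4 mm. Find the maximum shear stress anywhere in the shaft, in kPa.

ω = 126 rad/s, so T = P/ω = 65.4×745.7 / 126.0 = 387.1 N·m.
Under the same torque, τ_max = 16T/(πd³) is largest where d is smallest — segment AB (d = 29.7 mm).
τ_max = 16·387.1/(π·(0.0297)³) = 7.524×10^7 Pa.

75200 kPa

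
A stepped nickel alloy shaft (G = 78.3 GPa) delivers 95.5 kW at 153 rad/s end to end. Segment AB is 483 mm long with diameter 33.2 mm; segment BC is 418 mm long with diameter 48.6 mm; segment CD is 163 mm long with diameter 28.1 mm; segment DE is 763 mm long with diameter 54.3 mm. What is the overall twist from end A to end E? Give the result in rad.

ω = 153 rad/s, so T = P/ω = 95.5×10³ / 153.0 = 624.2 N·m.
J_AB = π(0.0332)⁴/32 = 1.19×10^-7 m⁴; J_BC = π(0.0486)⁴/32 = 5.48×10^-7 m⁴; J_CD = π(0.0281)⁴/32 = 6.12×10^-8 m⁴; J_DE = π(0.0543)⁴/32 = 8.53×10^-7 m⁴.
θ = (T/G)·Σ L_i/J_i = (624.2/78.3×10⁹)·(0.483/1.19×10^-7 + 0.418/5.48×10^-7 + 0.163/6.12×10^-8 + 0.763/8.53×10^-7) = 0.06672 rad.

0.0667 rad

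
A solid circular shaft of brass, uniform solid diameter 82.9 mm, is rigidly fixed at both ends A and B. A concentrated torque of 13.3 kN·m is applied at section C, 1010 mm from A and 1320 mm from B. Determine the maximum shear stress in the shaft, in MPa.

67.4 MPa

With uniform GJ and both ends fixed, compatibility θ_AC = θ_CB gives T_A·a = T_B·b, together with T_A + T_B = T₀.
T_A = T₀·b/(a+b) = 13300·1320/2330 = 7535 N·m; T_B = 5765 N·m.
τ in each portion: τ_AC = 6.74×10^7 Pa, τ_CB = 5.15×10^7 Pa; maximum is in AC.
τ_max = T_AC·r/J = 7535·0.0415/4.64×10^-6 = 6.736×10^7 Pa.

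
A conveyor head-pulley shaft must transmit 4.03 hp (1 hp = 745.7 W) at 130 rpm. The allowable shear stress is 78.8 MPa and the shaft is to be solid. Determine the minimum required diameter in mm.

ω = 2π·130/60 = 13.61 rad/s, so T = P/ω = 4.03×745.7 / 13.61 = 220.7 N·m.
For a solid shaft τ_max = 16T/(πd³), so d = (16T/(π τ_allow))^(1/3) = (16·220.7/(π·7.88×10^7))^(1/3) = 0.02425 m.

24.3 mm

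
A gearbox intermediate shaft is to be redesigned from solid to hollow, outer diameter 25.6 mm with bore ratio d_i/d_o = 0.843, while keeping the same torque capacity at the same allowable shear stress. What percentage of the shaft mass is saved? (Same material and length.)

53.8 %

Equal τ_max and T ⇒ the solid shaft needs d_s³ = d_o³(1−k⁴), so d_s = 25.6·(1−0.843⁴)^(1/3) = 20.25 mm.
Area ratio A_h/A_s = d_o²(1−k²)/d_s² = (1−k²)/(1−k⁴)^(2/3) = 0.4624.
Mass saving = 1 − 0.4624 = 53.8 %.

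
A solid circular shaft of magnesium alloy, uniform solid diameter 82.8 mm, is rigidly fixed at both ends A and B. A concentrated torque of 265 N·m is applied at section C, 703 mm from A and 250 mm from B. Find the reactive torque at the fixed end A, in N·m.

With uniform GJ and both ends fixed, compatibility θ_AC = θ_CB gives T_A·a = T_B·b, together with T_A + T_B = T₀.
T_A = T₀·b/(a+b) = 265.0·250/953.0 = 69.52 N·m; T_B = 195.5 N·m.

69.5 N·m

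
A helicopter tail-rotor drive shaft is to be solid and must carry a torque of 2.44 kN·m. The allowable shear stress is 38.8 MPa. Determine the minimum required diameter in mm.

For a solid shaft τ_max = 16T/(πd³), so d = (16T/(π τ_allow))^(1/3) = (16·2440/(π·3.88×10^7))^(1/3) = 0.06842 m.

68.4 mm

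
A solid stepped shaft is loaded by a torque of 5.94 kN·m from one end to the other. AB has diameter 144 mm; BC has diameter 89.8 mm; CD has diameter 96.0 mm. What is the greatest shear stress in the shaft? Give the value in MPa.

Under the same torque, τ_max = 16T/(πd³) is largest where d is smallest — segment BC (d = 89.8 mm).
τ_max = 16·5940/(π·(0.0898)³) = 4.178×10^7 Pa.

41.8 MPa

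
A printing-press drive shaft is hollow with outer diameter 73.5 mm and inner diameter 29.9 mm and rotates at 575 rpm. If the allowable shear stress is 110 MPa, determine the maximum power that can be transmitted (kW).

J = π(d_o⁴ − d_i⁴)/32 = π(0.0735⁴ − 0.0299⁴)/32 = 2.787×10^-6 m⁴.
T_max = τ_allow·J/r = 1.10×10^8 × 2.787×10^-6 / 0.0367 = 8341 N·m.
ω = 2π·575/60 = 60.21 rad/s, so P_max = T_max·ω = 5.023×10^5 W.

502 kW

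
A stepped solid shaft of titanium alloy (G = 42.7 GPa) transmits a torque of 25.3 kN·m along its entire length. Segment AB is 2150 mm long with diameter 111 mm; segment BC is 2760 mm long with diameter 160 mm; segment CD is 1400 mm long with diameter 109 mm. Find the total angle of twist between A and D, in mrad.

171 mrad

J_AB = π(0.111)⁴/32 = 1.49×10^-5 m⁴; J_BC = π(0.160)⁴/32 = 6.43×10^-5 m⁴; J_CD = π(0.109)⁴/32 = 1.39×10^-5 m⁴.
θ = (T/G)·Σ L_i/J_i = (25300/42.7×10⁹)·(2.15/1.49×10^-5 + 2.76/6.43×10^-5 + 1.40/1.39×10^-5) = 0.1707 rad.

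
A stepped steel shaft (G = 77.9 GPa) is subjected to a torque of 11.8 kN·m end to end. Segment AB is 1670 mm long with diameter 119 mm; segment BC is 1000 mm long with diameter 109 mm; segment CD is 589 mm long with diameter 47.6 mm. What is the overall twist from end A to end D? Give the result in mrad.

J_AB = π(0.119)⁴/32 = 1.97×10^-5 m⁴; J_BC = π(0.109)⁴/32 = 1.39×10^-5 m⁴; J_CD = π(0.0476)⁴/32 = 5.04×10^-7 m⁴.
θ = (T/G)·Σ L_i/J_i = (11800/77.9×10⁹)·(1.67/1.97×10^-5 + 1.00/1.39×10^-5 + 0.589/5.04×10^-7) = 0.2008 rad.

201 mrad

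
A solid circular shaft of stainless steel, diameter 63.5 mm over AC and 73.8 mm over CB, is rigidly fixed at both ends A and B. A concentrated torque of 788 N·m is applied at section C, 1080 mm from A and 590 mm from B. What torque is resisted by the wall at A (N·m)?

182 N·m

Compatibility: T_A·a/J_AC = T_B·b/J_CB with T_A + T_B = T₀.
J_AC = 1.60×10^-6 m⁴, J_CB = 2.91×10^-6 m⁴, so T_A = T₀·(J_AC/a)/((J_AC/a)+(J_CB/b)) = 181.6 N·m, T_B = 606.4 N·m.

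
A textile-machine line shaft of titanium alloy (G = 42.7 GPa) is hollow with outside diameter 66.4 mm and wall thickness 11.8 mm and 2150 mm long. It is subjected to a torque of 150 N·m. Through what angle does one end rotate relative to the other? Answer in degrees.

0.274°

J = π(d_o⁴ − d_i⁴)/32 = π(0.0664⁴ − 0.0428⁴)/32 = 1.579×10^-6 m⁴.
θ = T·L/(G·J) = 150.0 × 2.15 / (42.7×10⁹ × 1.579×10^-6) = 4.783×10^-3 rad.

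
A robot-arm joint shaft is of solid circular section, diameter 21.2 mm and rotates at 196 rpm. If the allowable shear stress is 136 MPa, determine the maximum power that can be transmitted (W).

5220 W

J = πd⁴/32 = π(0.0212)⁴/32 = 1.983×10^-8 m⁴.
T_max = τ_allow·J/r = 1.36×10^8 × 1.983×10^-8 / 0.0106 = 254.4 N·m.
ω = 2π·196/60 = 20.53 rad/s, so P_max = T_max·ω = 5222 W.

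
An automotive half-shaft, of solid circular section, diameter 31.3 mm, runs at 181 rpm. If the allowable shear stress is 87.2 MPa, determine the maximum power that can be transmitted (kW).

9.95 kW

J = πd⁴/32 = π(0.0313)⁴/32 = 9.423×10^-8 m⁴.
T_max = τ_allow·J/r = 8.72×10^7 × 9.423×10^-8 / 0.0157 = 525.0 N·m.
ω = 2π·181/60 = 18.95 rad/s, so P_max = T_max·ω = 9951 W.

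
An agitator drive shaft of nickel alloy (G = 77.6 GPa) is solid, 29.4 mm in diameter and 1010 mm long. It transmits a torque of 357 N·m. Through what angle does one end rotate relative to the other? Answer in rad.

J = πd⁴/32 = π(0.0294)⁴/32 = 7.335×10^-8 m⁴.
θ = T·L/(G·J) = 357.0 × 1.01 / (77.6×10⁹ × 7.335×10^-8) = 0.06335 rad.

0.0633 rad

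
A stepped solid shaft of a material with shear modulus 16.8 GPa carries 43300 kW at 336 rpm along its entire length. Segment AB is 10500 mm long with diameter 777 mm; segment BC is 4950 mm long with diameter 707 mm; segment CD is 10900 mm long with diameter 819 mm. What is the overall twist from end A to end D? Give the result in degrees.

3.11°

ω = 2π·336/60 = 35.19 rad/s, so T = P/ω = 43300×10³ / 35.19 = 1.231e6 N·m.
J_AB = π(0.777)⁴/32 = 0.0358 m⁴; J_BC = π(0.707)⁴/32 = 0.0245 m⁴; J_CD = π(0.819)⁴/32 = 0.0442 m⁴.
θ = (T/G)·Σ L_i/J_i = (1.231e6/16.8×10⁹)·(10.5/0.0358 + 4.95/0.0245 + 10.9/0.0442) = 0.05435 rad.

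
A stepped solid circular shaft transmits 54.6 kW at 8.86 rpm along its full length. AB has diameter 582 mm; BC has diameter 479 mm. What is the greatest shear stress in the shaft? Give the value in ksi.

ω = 2π·8.86/60 = 0.9278 rad/s, so T = P/ω = 54.6×10³ / 0.9278 = 58850 N·m.
Under the same torque, τ_max = 16T/(πd³) is largest where d is smallest — segment BC (d = 479 mm).
τ_max = 16·58850/(π·(0.479)³) = 2.727×10^6 Pa.

0.396 ksi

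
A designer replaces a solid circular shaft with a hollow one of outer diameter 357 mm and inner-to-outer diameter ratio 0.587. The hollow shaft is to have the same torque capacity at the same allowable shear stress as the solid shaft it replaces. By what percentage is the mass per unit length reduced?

28.7 %

Equal τ_max and T ⇒ the solid shaft needs d_s³ = d_o³(1−k⁴), so d_s = 357·(1−0.587⁴)^(1/3) = 342.3 mm.
Area ratio A_h/A_s = d_o²(1−k²)/d_s² = (1−k²)/(1−k⁴)^(2/3) = 0.7131.
Mass saving = 1 − 0.7131 = 28.7 %.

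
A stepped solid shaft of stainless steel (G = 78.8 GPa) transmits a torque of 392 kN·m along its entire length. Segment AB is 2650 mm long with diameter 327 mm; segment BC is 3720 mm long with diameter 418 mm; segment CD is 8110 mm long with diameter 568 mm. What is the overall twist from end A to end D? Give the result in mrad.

J_AB = π(0.327)⁴/32 = 1.12×10^-3 m⁴; J_BC = π(0.418)⁴/32 = 3.00×10^-3 m⁴; J_CD = π(0.568)⁴/32 = 0.0102 m⁴.
θ = (T/G)·Σ L_i/J_i = (392000/78.8×10⁹)·(2.65/1.12×10^-3 + 3.72/3.00×10^-3 + 8.11/0.0102) = 0.02187 rad.

21.9 mrad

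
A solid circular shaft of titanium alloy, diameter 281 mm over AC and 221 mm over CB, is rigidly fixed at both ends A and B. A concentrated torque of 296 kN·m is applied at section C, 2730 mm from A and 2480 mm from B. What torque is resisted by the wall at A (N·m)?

Compatibility: T_A·a/J_AC = T_B·b/J_CB with T_A + T_B = T₀.
J_AC = 6.12×10^-4 m⁴, J_CB = 2.34×10^-4 m⁴, so T_A = T₀·(J_AC/a)/((J_AC/a)+(J_CB/b)) = 208300 N·m, T_B = 87720 N·m.

208000 N·m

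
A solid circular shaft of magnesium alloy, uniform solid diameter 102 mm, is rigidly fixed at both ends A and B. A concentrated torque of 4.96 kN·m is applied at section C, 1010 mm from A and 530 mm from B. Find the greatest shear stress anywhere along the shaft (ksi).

With uniform GJ and both ends fixed, compatibility θ_AC = θ_CB gives T_A·a = T_B·b, together with T_A + T_B = T₀.
T_A = T₀·b/(a+b) = 4960·530/1540 = 1707 N·m; T_B = 3253 N·m.
τ in each portion: τ_AC = 8.19×10^6 Pa, τ_CB = 1.56×10^7 Pa; maximum is in CB.
τ_max = T_CB·r/J = 3253·0.0510/1.06×10^-5 = 1.561×10^7 Pa.

2.26 ksi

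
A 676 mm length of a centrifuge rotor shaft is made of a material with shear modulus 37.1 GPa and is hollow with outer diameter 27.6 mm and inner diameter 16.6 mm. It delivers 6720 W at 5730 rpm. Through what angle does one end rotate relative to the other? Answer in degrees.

0.236°

ω = 2π·5730/60 = 600.0 rad/s, so T = P/ω = 6720 / 600.0 = 11.20 N·m.
J = π(d_o⁴ − d_i⁴)/32 = π(0.0276⁴ − 0.0166⁴)/32 = 4.951×10^-8 m⁴.
θ = T·L/(G·J) = 11.20 × 0.676 / (37.1×10⁹ × 4.951×10^-8) = 4.121×10^-3 rad.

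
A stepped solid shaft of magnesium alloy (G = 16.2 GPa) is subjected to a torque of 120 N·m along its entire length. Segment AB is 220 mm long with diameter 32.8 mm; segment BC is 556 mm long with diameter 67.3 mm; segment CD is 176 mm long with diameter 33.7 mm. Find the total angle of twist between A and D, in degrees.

1.53°

J_AB = π(0.0328)⁴/32 = 1.14×10^-7 m⁴; J_BC = π(0.0673)⁴/32 = 2.01×10^-6 m⁴; J_CD = π(0.0337)⁴/32 = 1.27×10^-7 m⁴.
θ = (T/G)·Σ L_i/J_i = (120.0/16.2×10⁹)·(0.220/1.14×10^-7 + 0.556/2.01×10^-6 + 0.176/1.27×10^-7) = 0.02668 rad.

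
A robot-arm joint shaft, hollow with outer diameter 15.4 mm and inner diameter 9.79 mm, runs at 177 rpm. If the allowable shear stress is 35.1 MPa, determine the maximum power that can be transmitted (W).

J = π(d_o⁴ − d_i⁴)/32 = π(0.0154⁴ − 0.00979⁴)/32 = 4.620×10^-9 m⁴.
T_max = τ_allow·J/r = 3.51×10^7 × 4.620×10^-9 / 0.00770 = 21.06 N·m.
ω = 2π·177/60 = 18.54 rad/s, so P_max = T_max·ω = 390.4 W.

390 W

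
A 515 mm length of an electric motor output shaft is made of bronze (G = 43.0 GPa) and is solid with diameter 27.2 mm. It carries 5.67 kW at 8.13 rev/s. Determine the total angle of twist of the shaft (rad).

ω = 2π·8.13 = 51.08 rad/s, so T = P/ω = 5.67×10³ / 51.08 = 111.0 N·m.
J = πd⁴/32 = π(0.0272)⁴/32 = 5.374×10^-8 m⁴.
θ = T·L/(G·J) = 111.0 × 0.515 / (43.0×10⁹ × 5.374×10^-8) = 0.02474 rad.

0.0247 rad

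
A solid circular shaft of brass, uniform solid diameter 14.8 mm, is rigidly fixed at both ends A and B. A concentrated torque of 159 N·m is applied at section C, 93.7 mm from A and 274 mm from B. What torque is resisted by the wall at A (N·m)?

With uniform GJ and both ends fixed, compatibility θ_AC = θ_CB gives T_A·a = T_B·b, together with T_A + T_B = T₀.
T_A = T₀·b/(a+b) = 159.0·274/367.7 = 118.5 N·m; T_B = 40.52 N·m.

118 N·m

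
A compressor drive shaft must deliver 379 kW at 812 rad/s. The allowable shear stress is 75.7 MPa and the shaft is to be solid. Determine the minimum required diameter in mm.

31.5 mm

ω = 812 rad/s, so T = P/ω = 379×10³ / 812.0 = 466.7 N·m.
For a solid shaft τ_max = 16T/(πd³), so d = (16T/(π τ_allow))^(1/3) = (16·466.7/(π·7.57×10^7))^(1/3) = 0.03155 m.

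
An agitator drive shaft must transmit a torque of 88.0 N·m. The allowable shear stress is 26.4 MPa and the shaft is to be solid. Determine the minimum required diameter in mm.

25.7 mm

For a solid shaft τ_max = 16T/(πd³), so d = (16T/(π τ_allow))^(1/3) = (16·88.00/(π·2.64×10^7))^(1/3) = 0.02570 m.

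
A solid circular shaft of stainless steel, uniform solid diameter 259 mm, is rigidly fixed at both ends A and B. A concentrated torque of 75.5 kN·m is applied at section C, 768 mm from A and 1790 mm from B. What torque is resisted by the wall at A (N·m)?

52800 N·m

With uniform GJ and both ends fixed, compatibility θ_AC = θ_CB gives T_A·a = T_B·b, together with T_A + T_B = T₀.
T_A = T₀·b/(a+b) = 75500·1790/2558 = 52830 N·m; T_B = 22670 N·m.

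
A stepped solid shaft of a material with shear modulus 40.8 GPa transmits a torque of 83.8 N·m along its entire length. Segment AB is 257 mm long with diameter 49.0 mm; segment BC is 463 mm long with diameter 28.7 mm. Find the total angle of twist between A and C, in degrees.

0.871°

J_AB = π(0.0490)⁴/32 = 5.66×10^-7 m⁴; J_BC = π(0.0287)⁴/32 = 6.66×10^-8 m⁴.
θ = (T/G)·Σ L_i/J_i = (83.80/40.8×10⁹)·(0.257/5.66×10^-7 + 0.463/6.66×10^-8) = 0.01521 rad.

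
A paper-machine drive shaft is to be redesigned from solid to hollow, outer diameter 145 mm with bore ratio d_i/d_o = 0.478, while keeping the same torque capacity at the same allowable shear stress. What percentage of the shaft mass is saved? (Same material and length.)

Equal τ_max and T ⇒ the solid shaft needs d_s³ = d_o³(1−k⁴), so d_s = 145·(1−0.478⁴)^(1/3) = 142.4 mm.
Area ratio A_h/A_s = d_o²(1−k²)/d_s² = (1−k²)/(1−k⁴)^(2/3) = 0.7996.
Mass saving = 1 − 0.7996 = 20.0 %.

20.0 %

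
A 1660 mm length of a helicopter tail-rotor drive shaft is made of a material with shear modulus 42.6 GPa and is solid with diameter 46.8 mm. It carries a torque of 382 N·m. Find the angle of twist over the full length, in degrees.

J = πd⁴/32 = π(0.0468)⁴/32 = 4.710×10^-7 m⁴.
θ = T·L/(G·J) = 382.0 × 1.66 / (42.6×10⁹ × 4.710×10^-7) = 0.03161 rad.

1.81°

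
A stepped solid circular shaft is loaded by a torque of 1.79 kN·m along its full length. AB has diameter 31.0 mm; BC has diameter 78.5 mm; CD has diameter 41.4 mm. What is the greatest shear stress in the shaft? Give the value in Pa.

Under the same torque, τ_max = 16T/(πd³) is largest where d is smallest — segment AB (d = 31.0 mm).
τ_max = 16·1790/(π·(0.0310)³) = 3.060×10^8 Pa.

3.06e8 Pa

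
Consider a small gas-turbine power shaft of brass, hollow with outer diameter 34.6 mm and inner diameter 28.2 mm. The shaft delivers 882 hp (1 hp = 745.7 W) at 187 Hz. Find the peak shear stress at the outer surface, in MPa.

123 MPa

ω = 2π·187 = 1175 rad/s, so T = P/ω = 882×745.7 / 1175 = 559.8 N·m.
J = π(d_o⁴ − d_i⁴)/32 = π(0.0346⁴ − 0.0282⁴)/32 = 7.862×10^-8 m⁴.
τ_max = T·r/J = 559.8 × 0.0173 / 7.862×10^-8 = 1.232×10^8 Pa.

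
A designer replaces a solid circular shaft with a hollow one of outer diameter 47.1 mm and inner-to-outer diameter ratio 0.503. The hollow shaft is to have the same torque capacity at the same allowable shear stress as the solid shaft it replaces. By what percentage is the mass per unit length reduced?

21.9 %

Equal τ_max and T ⇒ the solid shaft needs d_s³ = d_o³(1−k⁴), so d_s = 47.1·(1−0.503⁴)^(1/3) = 46.07 mm.
Area ratio A_h/A_s = d_o²(1−k²)/d_s² = (1−k²)/(1−k⁴)^(2/3) = 0.7807.
Mass saving = 1 − 0.7807 = 21.9 %.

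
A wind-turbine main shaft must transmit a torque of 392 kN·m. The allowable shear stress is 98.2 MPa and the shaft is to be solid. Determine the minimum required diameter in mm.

For a solid shaft τ_max = 16T/(πd³), so d = (16T/(π τ_allow))^(1/3) = (16·392000/(π·9.82×10^7))^(1/3) = 0.2729 m.

273 mm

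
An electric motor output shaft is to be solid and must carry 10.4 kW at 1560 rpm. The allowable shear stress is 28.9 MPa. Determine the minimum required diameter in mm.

ω = 2π·1560/60 = 163.4 rad/s, so T = P/ω = 10.4×10³ / 163.4 = 63.66 N·m.
For a solid shaft τ_max = 16T/(πd³), so d = (16T/(π τ_allow))^(1/3) = (16·63.66/(π·2.89×10^7))^(1/3) = 0.02239 m.

22.4 mm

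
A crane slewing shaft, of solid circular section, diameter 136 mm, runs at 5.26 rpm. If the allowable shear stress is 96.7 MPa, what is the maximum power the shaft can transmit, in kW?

J = πd⁴/32 = π(0.136)⁴/32 = 3.359×10^-5 m⁴.
T_max = τ_allow·J/r = 9.67×10^7 × 3.359×10^-5 / 0.0680 = 47760 N·m.
ω = 2π·5.26/60 = 0.5508 rad/s, so P_max = T_max·ω = 2.631×10^4 W.

26.3 kW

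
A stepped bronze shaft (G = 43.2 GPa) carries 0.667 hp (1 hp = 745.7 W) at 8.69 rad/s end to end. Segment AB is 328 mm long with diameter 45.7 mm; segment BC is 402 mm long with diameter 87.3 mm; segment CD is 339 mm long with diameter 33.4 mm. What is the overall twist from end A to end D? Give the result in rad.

0.00478 rad

ω = 8.69 rad/s, so T = P/ω = 0.667×745.7 / 8.690 = 57.24 N·m.
J_AB = π(0.0457)⁴/32 = 4.28×10^-7 m⁴; J_BC = π(0.0873)⁴/32 = 5.70×10^-6 m⁴; J_CD = π(0.0334)⁴/32 = 1.22×10^-7 m⁴.
θ = (T/G)·Σ L_i/J_i = (57.24/43.2×10⁹)·(0.328/4.28×10^-7 + 0.402/5.70×10^-6 + 0.339/1.22×10^-7) = 4.784×10^-3 rad.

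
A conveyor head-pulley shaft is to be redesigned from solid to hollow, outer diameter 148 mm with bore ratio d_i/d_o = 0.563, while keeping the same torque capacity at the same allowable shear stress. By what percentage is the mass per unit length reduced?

26.7 %

Equal τ_max and T ⇒ the solid shaft needs d_s³ = d_o³(1−k⁴), so d_s = 148·(1−0.563⁴)^(1/3) = 142.9 mm.
Area ratio A_h/A_s = d_o²(1−k²)/d_s² = (1−k²)/(1−k⁴)^(2/3) = 0.7330.
Mass saving = 1 − 0.7330 = 26.7 %.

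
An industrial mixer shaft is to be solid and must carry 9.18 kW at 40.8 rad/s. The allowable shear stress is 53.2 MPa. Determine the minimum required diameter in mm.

ω = 40.8 rad/s, so T = P/ω = 9.18×10³ / 40.80 = 225.0 N·m.
For a solid shaft τ_max = 16T/(πd³), so d = (16T/(π τ_allow))^(1/3) = (16·225.0/(π·5.32×10^7))^(1/3) = 0.02782 m.

27.8 mm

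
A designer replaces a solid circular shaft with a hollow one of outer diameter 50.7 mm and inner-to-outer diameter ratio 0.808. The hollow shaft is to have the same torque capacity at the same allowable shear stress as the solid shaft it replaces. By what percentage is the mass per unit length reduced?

49.7 %

Equal τ_max and T ⇒ the solid shaft needs d_s³ = d_o³(1−k⁴), so d_s = 50.7·(1−0.808⁴)^(1/3) = 42.13 mm.
Area ratio A_h/A_s = d_o²(1−k²)/d_s² = (1−k²)/(1−k⁴)^(2/3) = 0.5027.
Mass saving = 1 − 0.5027 = 49.7 %.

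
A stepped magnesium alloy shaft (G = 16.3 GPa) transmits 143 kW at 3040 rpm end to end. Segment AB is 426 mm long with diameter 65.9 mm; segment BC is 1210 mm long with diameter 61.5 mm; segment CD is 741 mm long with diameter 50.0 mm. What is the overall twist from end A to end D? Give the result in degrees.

ω = 2π·3040/60 = 318.3 rad/s, so T = P/ω = 143×10³ / 318.3 = 449.2 N·m.
J_AB = π(0.0659)⁴/32 = 1.85×10^-6 m⁴; J_BC = π(0.0615)⁴/32 = 1.40×10^-6 m⁴; J_CD = π(0.0500)⁴/32 = 6.14×10^-7 m⁴.
θ = (T/G)·Σ L_i/J_i = (449.2/16.3×10⁹)·(0.426/1.85×10^-6 + 1.21/1.40×10^-6 + 0.741/6.14×10^-7) = 0.06336 rad.

3.63°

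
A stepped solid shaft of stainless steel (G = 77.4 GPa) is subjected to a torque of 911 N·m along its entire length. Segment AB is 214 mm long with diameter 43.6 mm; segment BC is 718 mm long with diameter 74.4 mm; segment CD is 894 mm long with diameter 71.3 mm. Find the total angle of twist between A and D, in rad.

J_AB = π(0.0436)⁴/32 = 3.55×10^-7 m⁴; J_BC = π(0.0744)⁴/32 = 3.01×10^-6 m⁴; J_CD = π(0.0713)⁴/32 = 2.54×10^-6 m⁴.
θ = (T/G)·Σ L_i/J_i = (911.0/77.4×10⁹)·(0.214/3.55×10^-7 + 0.718/3.01×10^-6 + 0.894/2.54×10^-6) = 0.01406 rad.

0.0141 rad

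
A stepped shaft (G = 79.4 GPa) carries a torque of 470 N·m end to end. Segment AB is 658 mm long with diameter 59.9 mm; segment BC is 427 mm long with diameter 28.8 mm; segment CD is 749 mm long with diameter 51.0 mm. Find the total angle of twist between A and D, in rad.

J_AB = π(0.0599)⁴/32 = 1.26×10^-6 m⁴; J_BC = π(0.0288)⁴/32 = 6.75×10^-8 m⁴; J_CD = π(0.0510)⁴/32 = 6.64×10^-7 m⁴.
θ = (T/G)·Σ L_i/J_i = (470.0/79.4×10⁹)·(0.658/1.26×10^-6 + 0.427/6.75×10^-8 + 0.749/6.64×10^-7) = 0.04718 rad.

0.0472 rad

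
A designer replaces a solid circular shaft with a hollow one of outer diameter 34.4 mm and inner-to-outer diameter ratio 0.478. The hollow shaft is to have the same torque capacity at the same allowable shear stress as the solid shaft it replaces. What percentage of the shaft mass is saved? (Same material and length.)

20.0 %

Equal τ_max and T ⇒ the solid shaft needs d_s³ = d_o³(1−k⁴), so d_s = 34.4·(1−0.478⁴)^(1/3) = 33.79 mm.
Area ratio A_h/A_s = d_o²(1−k²)/d_s² = (1−k²)/(1−k⁴)^(2/3) = 0.7996.
Mass saving = 1 − 0.7996 = 20.0 %.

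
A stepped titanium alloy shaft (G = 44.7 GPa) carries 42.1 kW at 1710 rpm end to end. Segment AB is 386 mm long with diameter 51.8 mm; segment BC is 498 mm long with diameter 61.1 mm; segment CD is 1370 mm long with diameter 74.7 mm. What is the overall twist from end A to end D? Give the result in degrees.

ω = 2π·1710/60 = 179.1 rad/s, so T = P/ω = 42.1×10³ / 179.1 = 235.1 N·m.
J_AB = π(0.0518)⁴/32 = 7.07×10^-7 m⁴; J_BC = π(0.0611)⁴/32 = 1.37×10^-6 m⁴; J_CD = π(0.0747)⁴/32 = 3.06×10^-6 m⁴.
θ = (T/G)·Σ L_i/J_i = (235.1/44.7×10⁹)·(0.386/7.07×10^-7 + 0.498/1.37×10^-6 + 1.37/3.06×10^-6) = 7.144×10^-3 rad.

0.409°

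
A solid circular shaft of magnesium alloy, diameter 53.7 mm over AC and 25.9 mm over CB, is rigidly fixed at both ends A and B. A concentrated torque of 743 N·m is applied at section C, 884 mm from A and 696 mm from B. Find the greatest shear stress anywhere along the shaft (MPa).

22.9 MPa

Compatibility: T_A·a/J_AC = T_B·b/J_CB with T_A + T_B = T₀.
J_AC = 8.16×10^-7 m⁴, J_CB = 4.42×10^-8 m⁴, so T_A = T₀·(J_AC/a)/((J_AC/a)+(J_CB/b)) = 695.2 N·m, T_B = 47.78 N·m.
τ in each portion: τ_AC = 2.29×10^7 Pa, τ_CB = 1.40×10^7 Pa; maximum is in AC.
τ_max = T_AC·r/J = 695.2·0.0269/8.16×10^-7 = 2.286×10^7 Pa.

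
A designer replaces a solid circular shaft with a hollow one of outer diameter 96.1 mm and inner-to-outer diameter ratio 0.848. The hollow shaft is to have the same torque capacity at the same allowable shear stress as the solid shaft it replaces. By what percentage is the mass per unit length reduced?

Equal τ_max and T ⇒ the solid shaft needs d_s³ = d_o³(1−k⁴), so d_s = 96.1·(1−0.848⁴)^(1/3) = 75.39 mm.
Area ratio A_h/A_s = d_o²(1−k²)/d_s² = (1−k²)/(1−k⁴)^(2/3) = 0.4564.
Mass saving = 1 − 0.4564 = 54.4 %.

54.4 %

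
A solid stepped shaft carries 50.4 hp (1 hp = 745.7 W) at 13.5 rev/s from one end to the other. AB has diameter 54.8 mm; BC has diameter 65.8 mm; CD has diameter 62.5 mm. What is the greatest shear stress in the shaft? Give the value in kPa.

ω = 2π·13.5 = 84.82 rad/s, so T = P/ω = 50.4×745.7 / 84.82 = 443.1 N·m.
Under the same torque, τ_max = 16T/(πd³) is largest where d is smallest — segment AB (d = 54.8 mm).
τ_max = 16·443.1/(π·(0.0548)³) = 1.371×10^7 Pa.

13700 kPa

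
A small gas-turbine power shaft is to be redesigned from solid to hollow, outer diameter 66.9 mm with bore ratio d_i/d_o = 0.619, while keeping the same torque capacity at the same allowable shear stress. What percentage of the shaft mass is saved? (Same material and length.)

31.4 %

Equal τ_max and T ⇒ the solid shaft needs d_s³ = d_o³(1−k⁴), so d_s = 66.9·(1−0.619⁴)^(1/3) = 63.45 mm.
Area ratio A_h/A_s = d_o²(1−k²)/d_s² = (1−k²)/(1−k⁴)^(2/3) = 0.6857.
Mass saving = 1 − 0.6857 = 31.4 %.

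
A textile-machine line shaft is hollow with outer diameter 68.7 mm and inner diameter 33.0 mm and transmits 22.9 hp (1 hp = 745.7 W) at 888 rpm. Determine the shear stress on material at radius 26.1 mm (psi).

ω = 2π·888/60 = 92.99 rad/s, so T = P/ω = 22.9×745.7 / 92.99 = 183.6 N·m.
J = π(d_o⁴ − d_i⁴)/32 = π(0.0687⁴ − 0.0330⁴)/32 = 2.070×10^-6 m⁴.
Shear stress varies linearly with radius: τ = T·r/J = 183.6 × 0.0261 / 2.070×10^-6 = 2.315×10^6 Pa.

336 psi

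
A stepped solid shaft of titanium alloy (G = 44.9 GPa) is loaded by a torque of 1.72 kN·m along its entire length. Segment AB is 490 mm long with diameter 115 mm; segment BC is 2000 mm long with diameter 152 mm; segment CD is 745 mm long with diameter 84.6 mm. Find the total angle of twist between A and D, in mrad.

8.23 mrad

J_AB = π(0.115)⁴/32 = 1.72×10^-5 m⁴; J_BC = π(0.152)⁴/32 = 5.24×10^-5 m⁴; J_CD = π(0.0846)⁴/32 = 5.03×10^-6 m⁴.
θ = (T/G)·Σ L_i/J_i = (1720/44.9×10⁹)·(0.490/1.72×10^-5 + 2.00/5.24×10^-5 + 0.745/5.03×10^-6) = 8.230×10^-3 rad.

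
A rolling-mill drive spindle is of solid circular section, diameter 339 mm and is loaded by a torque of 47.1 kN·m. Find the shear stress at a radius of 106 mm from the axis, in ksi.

J = πd⁴/32 = π(0.339)⁴/32 = 1.297×10^-3 m⁴.
Shear stress varies linearly with radius: τ = T·r/J = 47100 × 0.106 / 1.297×10^-3 = 3.851×10^6 Pa.

0.558 ksi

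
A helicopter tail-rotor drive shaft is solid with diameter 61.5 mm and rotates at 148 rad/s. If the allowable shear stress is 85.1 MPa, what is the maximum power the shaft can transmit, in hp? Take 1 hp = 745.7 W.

J = πd⁴/32 = π(0.0615)⁴/32 = 1.404×10^-6 m⁴.
T_max = τ_allow·J/r = 8.51×10^7 × 1.404×10^-6 / 0.0307 = 3887 N·m.
ω = 148 rad/s, so P_max = T_max·ω = 5.752×10^5 W.

771 hp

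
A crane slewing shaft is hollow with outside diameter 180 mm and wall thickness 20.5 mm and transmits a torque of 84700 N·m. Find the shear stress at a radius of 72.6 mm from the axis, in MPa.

J = π(d_o⁴ − d_i⁴)/32 = π(0.180⁴ − 0.139⁴)/32 = 6.641×10^-5 m⁴.
Shear stress varies linearly with radius: τ = T·r/J = 84700 × 0.0726 / 6.641×10^-5 = 9.259×10^7 Pa.

92.6 MPa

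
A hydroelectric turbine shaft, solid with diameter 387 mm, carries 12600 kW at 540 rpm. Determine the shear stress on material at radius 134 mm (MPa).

ω = 2π·540/60 = 56.55 rad/s, so T = P/ω = 12600×10³ / 56.55 = 222800 N·m.
J = πd⁴/32 = π(0.387)⁴/32 = 2.202×10^-3 m⁴.
Shear stress varies linearly with radius: τ = T·r/J = 222800 × 0.134 / 2.202×10^-3 = 1.356×10^7 Pa.

13.6 MPa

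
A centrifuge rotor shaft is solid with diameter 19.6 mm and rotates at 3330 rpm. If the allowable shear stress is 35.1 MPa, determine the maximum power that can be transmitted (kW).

J = πd⁴/32 = π(0.0196)⁴/32 = 1.449×10^-8 m⁴.
T_max = τ_allow·J/r = 3.51×10^7 × 1.449×10^-8 / 0.00980 = 51.89 N·m.
ω = 2π·3330/60 = 348.7 rad/s, so P_max = T_max·ω = 1.810×10^4 W.

18.1 kW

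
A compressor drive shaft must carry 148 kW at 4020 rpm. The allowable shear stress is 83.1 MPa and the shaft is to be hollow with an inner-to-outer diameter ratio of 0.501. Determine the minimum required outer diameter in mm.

ω = 2π·4020/60 = 421.0 rad/s, so T = P/ω = 148×10³ / 421.0 = 351.6 N·m.
For a hollow shaft with d_i/d_o = 0.501: τ_max = 16T/(π d_o³ (1−k⁴)), so d_o = [16T/(π τ_allow (1−k⁴))]^(1/3) = [16·351.6/(π·8.31×10^7·0.9370)]^(1/3) = 0.02844 m.

28.4 mm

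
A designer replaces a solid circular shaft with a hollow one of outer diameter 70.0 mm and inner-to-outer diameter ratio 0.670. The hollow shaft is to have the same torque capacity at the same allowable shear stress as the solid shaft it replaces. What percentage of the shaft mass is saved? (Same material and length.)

Equal τ_max and T ⇒ the solid shaft needs d_s³ = d_o³(1−k⁴), so d_s = 70.0·(1−0.670⁴)^(1/3) = 64.94 mm.
Area ratio A_h/A_s = d_o²(1−k²)/d_s² = (1−k²)/(1−k⁴)^(2/3) = 0.6403.
Mass saving = 1 − 0.6403 = 36.0 %.

36.0 %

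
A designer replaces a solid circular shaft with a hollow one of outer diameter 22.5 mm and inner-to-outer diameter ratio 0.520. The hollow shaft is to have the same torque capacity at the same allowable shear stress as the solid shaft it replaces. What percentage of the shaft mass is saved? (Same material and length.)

Equal τ_max and T ⇒ the solid shaft needs d_s³ = d_o³(1−k⁴), so d_s = 22.5·(1−0.520⁴)^(1/3) = 21.94 mm.
Area ratio A_h/A_s = d_o²(1−k²)/d_s² = (1−k²)/(1−k⁴)^(2/3) = 0.7675.
Mass saving = 1 − 0.7675 = 23.3 %.

23.3 %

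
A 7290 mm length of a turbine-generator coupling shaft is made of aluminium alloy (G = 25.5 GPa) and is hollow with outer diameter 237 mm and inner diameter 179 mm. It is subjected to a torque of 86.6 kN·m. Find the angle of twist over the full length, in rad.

J = π(d_o⁴ − d_i⁴)/32 = π(0.237⁴ − 0.179⁴)/32 = 2.089×10^-4 m⁴.
θ = T·L/(G·J) = 86600 × 7.29 / (25.5×10⁹ × 2.089×10^-4) = 0.1185 rad.

0.118 rad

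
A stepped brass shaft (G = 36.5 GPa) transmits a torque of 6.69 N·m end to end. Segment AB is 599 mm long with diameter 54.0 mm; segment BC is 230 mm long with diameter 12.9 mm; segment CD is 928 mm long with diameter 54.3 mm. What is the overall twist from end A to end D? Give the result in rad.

J_AB = π(0.0540)⁴/32 = 8.35×10^-7 m⁴; J_BC = π(0.0129)⁴/32 = 2.72×10^-9 m⁴; J_CD = π(0.0543)⁴/32 = 8.53×10^-7 m⁴.
θ = (T/G)·Σ L_i/J_i = (6.690/36.5×10⁹)·(0.599/8.35×10^-7 + 0.230/2.72×10^-9 + 0.928/8.53×10^-7) = 0.01584 rad.

0.0158 rad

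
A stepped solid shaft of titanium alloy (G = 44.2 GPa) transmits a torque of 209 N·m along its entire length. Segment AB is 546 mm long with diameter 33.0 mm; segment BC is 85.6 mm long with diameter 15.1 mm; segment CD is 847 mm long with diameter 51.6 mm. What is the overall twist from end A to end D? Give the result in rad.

J_AB = π(0.0330)⁴/32 = 1.16×10^-7 m⁴; J_BC = π(0.0151)⁴/32 = 5.10×10^-9 m⁴; J_CD = π(0.0516)⁴/32 = 6.96×10^-7 m⁴.
θ = (T/G)·Σ L_i/J_i = (209.0/44.2×10⁹)·(0.546/1.16×10^-7 + 0.0856/5.10×10^-9 + 0.847/6.96×10^-7) = 0.1072 rad.

0.107 rad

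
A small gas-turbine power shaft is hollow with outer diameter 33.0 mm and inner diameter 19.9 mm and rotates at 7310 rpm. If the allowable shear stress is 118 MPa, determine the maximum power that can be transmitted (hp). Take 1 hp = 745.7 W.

J = π(d_o⁴ − d_i⁴)/32 = π(0.0330⁴ − 0.0199⁴)/32 = 1.010×10^-7 m⁴.
T_max = τ_allow·J/r = 1.18×10^8 × 1.010×10^-7 / 0.0165 = 722.5 N·m.
ω = 2π·7310/60 = 765.5 rad/s, so P_max = T_max·ω = 5.531×10^5 W.

742 hp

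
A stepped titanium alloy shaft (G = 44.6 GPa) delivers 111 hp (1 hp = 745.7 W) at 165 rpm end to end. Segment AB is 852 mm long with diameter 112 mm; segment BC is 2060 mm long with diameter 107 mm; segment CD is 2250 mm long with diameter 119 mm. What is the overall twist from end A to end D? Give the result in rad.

ω = 2π·165/60 = 17.28 rad/s, so T = P/ω = 111×745.7 / 17.28 = 4790 N·m.
J_AB = π(0.112)⁴/32 = 1.54×10^-5 m⁴; J_BC = π(0.107)⁴/32 = 1.29×10^-5 m⁴; J_CD = π(0.119)⁴/32 = 1.97×10^-5 m⁴.
θ = (T/G)·Σ L_i/J_i = (4790/44.6×10⁹)·(0.852/1.54×10^-5 + 2.06/1.29×10^-5 + 2.25/1.97×10^-5) = 0.03539 rad.

0.0354 rad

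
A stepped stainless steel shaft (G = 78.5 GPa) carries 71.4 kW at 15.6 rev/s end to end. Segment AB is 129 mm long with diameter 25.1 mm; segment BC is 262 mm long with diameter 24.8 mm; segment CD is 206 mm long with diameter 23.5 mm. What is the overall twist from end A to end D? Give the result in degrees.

9.17°

ω = 2π·15.6 = 98.02 rad/s, so T = P/ω = 71.4×10³ / 98.02 = 728.4 N·m.
J_AB = π(0.0251)⁴/32 = 3.90×10^-8 m⁴; J_BC = π(0.0248)⁴/32 = 3.71×10^-8 m⁴; J_CD = π(0.0235)⁴/32 = 2.99×10^-8 m⁴.
θ = (T/G)·Σ L_i/J_i = (728.4/78.5×10⁹)·(0.129/3.90×10^-8 + 0.262/3.71×10^-8 + 0.206/2.99×10^-8) = 0.1600 rad.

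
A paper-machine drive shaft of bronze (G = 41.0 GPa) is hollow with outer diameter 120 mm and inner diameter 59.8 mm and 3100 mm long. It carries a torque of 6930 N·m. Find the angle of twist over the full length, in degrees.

J = π(d_o⁴ − d_i⁴)/32 = π(0.120⁴ − 0.0598⁴)/32 = 1.910×10^-5 m⁴.
θ = T·L/(G·J) = 6930 × 3.10 / (41.0×10⁹ × 1.910×10^-5) = 0.02743 rad.

1.57°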